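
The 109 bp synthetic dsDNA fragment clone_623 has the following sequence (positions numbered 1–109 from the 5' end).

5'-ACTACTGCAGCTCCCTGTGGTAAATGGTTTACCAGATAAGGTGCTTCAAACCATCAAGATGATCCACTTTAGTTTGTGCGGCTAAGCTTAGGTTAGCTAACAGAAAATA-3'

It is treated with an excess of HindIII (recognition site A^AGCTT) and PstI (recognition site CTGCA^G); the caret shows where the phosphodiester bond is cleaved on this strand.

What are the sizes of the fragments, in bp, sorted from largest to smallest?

The HindIII site (AAGCTT) starts at position 84.
HindIII cuts after the first base of each site, so after position 84.
The PstI site (CTGCAG) starts at position 5.
PstI cuts after base 5 of each site (before the last base), so after position 9.
Combined cut positions: 9, 84.
Linear molecule, 2 cuts → 3 fragments:
  1–9 → 9 bp
  10–84 → 75 bp
  85–109 → 25 bp
Sorted largest to smallest: 75, 25, 9 bp.

75, 25, 9 bp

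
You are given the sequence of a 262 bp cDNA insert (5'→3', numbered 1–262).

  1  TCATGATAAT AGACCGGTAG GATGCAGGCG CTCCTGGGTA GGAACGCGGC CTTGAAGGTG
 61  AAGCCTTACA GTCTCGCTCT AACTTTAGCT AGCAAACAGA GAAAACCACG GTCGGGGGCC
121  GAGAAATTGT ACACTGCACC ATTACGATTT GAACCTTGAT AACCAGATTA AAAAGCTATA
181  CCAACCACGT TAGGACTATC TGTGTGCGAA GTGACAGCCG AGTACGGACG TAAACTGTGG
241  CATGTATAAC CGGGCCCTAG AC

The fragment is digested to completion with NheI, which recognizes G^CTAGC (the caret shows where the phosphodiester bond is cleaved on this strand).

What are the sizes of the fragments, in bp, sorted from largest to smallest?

The NheI site (GCTAGC) starts at position 88.
NheI cuts after the first base of each site, so after position 88.
Linear molecule, 1 cut → 2 fragments:
  1–88 → 88 bp
  89–262 → 174 bp
Sorted largest to smallest: 174, 88 bp.

174, 88 bp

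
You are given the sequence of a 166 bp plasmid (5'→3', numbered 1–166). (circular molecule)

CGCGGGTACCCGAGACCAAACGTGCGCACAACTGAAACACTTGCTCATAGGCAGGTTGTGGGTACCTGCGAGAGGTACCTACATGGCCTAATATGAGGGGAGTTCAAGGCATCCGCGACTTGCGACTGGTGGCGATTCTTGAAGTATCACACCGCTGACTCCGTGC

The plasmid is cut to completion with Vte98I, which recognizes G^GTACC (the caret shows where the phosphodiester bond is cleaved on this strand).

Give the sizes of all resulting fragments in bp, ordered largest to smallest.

Vte98I sites (GGTACC) start at positions 5, 61, 74.
Vte98I cuts after the first base of each site, so after positions 5, 61, 74.
Circular molecule, 3 cuts → 3 fragments:
  6–61 → 56 bp
  62–74 → 13 bp
  75–166 then 1–5 → 92 + 5 = 97 bp
Sorted largest to smallest: 97, 56, 13 bp.

97, 56, 13 bp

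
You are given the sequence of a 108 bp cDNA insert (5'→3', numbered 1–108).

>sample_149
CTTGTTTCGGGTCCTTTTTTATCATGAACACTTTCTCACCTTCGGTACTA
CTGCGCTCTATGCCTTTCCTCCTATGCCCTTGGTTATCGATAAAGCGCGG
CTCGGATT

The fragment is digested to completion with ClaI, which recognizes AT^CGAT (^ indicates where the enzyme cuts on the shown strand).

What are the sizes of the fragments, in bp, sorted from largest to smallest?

87, 21 bp

The ClaI site (ATCGAT) starts at position 86.
ClaI cuts after base 2 of each site, so after position 87.
Linear molecule, 1 cut → 2 fragments:
  1–87 → 87 bp
  88–108 → 21 bp
Sorted largest to smallest: 87, 21 bp.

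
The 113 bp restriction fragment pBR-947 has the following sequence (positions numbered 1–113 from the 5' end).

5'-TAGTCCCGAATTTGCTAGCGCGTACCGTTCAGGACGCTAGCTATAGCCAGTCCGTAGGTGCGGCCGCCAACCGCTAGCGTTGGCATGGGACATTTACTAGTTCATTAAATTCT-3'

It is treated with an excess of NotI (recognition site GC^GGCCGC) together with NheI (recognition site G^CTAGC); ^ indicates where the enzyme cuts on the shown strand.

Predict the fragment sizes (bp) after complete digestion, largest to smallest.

40, 25, 22, 14, 12 bp

The NotI site (GCGGCCGC) starts at position 60.
NotI cuts after base 2 of each site, so after position 61.
NheI sites (GCTAGC) start at positions 14, 36, 73.
NheI cuts after the first base of each site, so after positions 14, 36, 73.
Combined cut positions: 14, 36, 61, 73.
Linear molecule, 4 cuts → 5 fragments:
  1–14 → 14 bp
  15–36 → 22 bp
  37–61 → 25 bp
  62–73 → 12 bp
  74–113 → 40 bp
Sorted largest to smallest: 40, 25, 22, 14, 12 bp.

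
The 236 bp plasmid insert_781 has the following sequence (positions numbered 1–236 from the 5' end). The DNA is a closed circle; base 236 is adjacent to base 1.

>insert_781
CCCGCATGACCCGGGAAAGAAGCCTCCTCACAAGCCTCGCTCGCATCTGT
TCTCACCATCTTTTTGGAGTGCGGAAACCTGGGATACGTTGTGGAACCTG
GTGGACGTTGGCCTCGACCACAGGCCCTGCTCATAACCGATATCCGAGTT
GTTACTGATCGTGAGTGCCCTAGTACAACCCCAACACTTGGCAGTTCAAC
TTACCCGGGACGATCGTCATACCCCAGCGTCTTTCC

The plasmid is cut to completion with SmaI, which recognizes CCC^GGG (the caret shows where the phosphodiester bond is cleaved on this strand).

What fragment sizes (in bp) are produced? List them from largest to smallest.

194, 42 bp

SmaI sites (CCCGGG) start at positions 10, 204.
SmaI cuts after base 3 of each site, so after positions 12, 206.
Circular molecule, 2 cuts → 2 fragments:
  13–206 → 194 bp
  207–236 then 1–12 → 30 + 12 = 42 bp
Sorted largest to smallest: 194, 42 bp.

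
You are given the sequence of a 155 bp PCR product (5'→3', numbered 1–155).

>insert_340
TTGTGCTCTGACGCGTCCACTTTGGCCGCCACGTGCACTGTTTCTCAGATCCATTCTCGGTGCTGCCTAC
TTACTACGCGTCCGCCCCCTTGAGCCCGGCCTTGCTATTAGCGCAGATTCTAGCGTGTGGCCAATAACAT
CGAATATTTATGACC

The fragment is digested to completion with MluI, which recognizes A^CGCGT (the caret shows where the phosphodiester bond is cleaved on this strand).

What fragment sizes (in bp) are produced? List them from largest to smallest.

79, 65, 11 bp

MluI sites (ACGCGT) start at positions 11, 76.
MluI cuts after the first base of each site, so after positions 11, 76.
Linear molecule, 2 cuts → 3 fragments:
  1–11 → 11 bp
  12–76 → 65 bp
  77–155 → 79 bp
Sorted largest to smallest: 79, 65, 11 bp.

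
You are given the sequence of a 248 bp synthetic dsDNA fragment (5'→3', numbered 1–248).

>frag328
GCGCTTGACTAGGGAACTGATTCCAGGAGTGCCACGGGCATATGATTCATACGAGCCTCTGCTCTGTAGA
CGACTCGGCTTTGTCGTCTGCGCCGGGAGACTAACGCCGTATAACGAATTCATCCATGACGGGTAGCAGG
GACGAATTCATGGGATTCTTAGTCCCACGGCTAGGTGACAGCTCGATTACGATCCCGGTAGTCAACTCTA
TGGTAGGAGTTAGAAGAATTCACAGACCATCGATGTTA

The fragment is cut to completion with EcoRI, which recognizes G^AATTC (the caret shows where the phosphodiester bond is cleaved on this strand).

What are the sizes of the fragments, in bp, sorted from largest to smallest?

EcoRI sites (GAATTC) start at positions 116, 144, 226.
EcoRI cuts after the first base of each site, so after positions 116, 144, 226.
Linear molecule, 3 cuts → 4 fragments:
  1–116 → 116 bp
  117–144 → 28 bp
  145–226 → 82 bp
  227–248 → 22 bp
Sorted largest to smallest: 116, 82, 28, 22 bp.

116, 82, 28, 22 bp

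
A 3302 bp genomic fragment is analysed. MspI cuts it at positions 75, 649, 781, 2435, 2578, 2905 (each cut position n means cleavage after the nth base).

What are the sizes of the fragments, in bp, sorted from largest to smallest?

1654, 574, 397, 327, 143, 132, 75 bp

Linear molecule, 6 cuts → 7 fragments:
  75 − 0 = 75 bp
  649 − 75 = 574 bp
  781 − 649 = 132 bp
  2435 − 781 = 1654 bp
  2578 − 2435 = 143 bp
  2905 − 2578 = 327 bp
  3302 − 2905 = 397 bp
Sorted largest to smallest: 1654, 574, 397, 327, 143, 132, 75 bp.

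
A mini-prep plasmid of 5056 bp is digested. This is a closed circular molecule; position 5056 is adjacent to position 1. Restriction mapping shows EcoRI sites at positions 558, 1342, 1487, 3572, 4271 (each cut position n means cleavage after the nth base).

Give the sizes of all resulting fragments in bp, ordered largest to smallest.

Circular molecule, 5 cuts → 5 fragments:
  1342 − 558 = 784 bp
  1487 − 1342 = 145 bp
  3572 − 1487 = 2085 bp
  4271 − 3572 = 699 bp
  wrap: 5056 − 4271 + 558 = 1343 bp
Sorted largest to smallest: 2085, 1343, 784, 699, 145 bp.

2085, 1343, 784, 699, 145 bp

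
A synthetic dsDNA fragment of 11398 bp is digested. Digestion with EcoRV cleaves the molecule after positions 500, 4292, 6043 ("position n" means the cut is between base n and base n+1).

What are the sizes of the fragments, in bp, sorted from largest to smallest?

5355, 3792, 1751, 500 bp

Linear molecule, 3 cuts → 4 fragments:
  500 − 0 = 500 bp
  4292 − 500 = 3792 bp
  6043 − 4292 = 1751 bp
  11398 − 6043 = 5355 bp
Sorted largest to smallest: 5355, 3792, 1751, 500 bp.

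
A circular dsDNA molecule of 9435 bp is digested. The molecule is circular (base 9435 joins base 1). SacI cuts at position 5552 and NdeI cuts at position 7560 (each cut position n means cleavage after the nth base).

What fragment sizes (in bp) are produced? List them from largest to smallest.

Combined cut positions (sorted): 5552, 7560.
Circular molecule, 2 cuts → 2 fragments:
  7560 − 5552 = 2008 bp
  wrap: 9435 − 7560 + 5552 = 7427 bp
Sorted largest to smallest: 7427, 2008 bp.

7427, 2008 bp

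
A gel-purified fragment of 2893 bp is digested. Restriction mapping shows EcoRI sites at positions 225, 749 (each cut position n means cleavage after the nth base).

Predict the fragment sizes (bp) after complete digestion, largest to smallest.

Linear molecule, 2 cuts → 3 fragments:
  225 − 0 = 225 bp
  749 − 225 = 524 bp
  2893 − 749 = 2144 bp
Sorted largest to smallest: 2144, 524, 225 bp.

2144, 524, 225 bp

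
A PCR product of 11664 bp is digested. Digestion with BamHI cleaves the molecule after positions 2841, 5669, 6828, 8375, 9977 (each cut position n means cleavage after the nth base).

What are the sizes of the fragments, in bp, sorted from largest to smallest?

2841, 2828, 1687, 1602, 1547, 1159 bp

Linear molecule, 5 cuts → 6 fragments:
  2841 − 0 = 2841 bp
  5669 − 2841 = 2828 bp
  6828 − 5669 = 1159 bp
  8375 − 6828 = 1547 bp
  9977 − 8375 = 1602 bp
  11664 − 9977 = 1687 bp
Sorted largest to smallest: 2841, 2828, 1687, 1602, 1547, 1159 bp.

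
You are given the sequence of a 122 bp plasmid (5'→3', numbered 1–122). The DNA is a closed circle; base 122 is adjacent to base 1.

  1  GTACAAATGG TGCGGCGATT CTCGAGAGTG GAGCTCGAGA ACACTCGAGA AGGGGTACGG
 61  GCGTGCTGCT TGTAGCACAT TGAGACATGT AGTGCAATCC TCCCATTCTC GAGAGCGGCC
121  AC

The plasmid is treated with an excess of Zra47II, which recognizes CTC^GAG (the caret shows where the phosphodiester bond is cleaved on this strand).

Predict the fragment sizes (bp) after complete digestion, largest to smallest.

64, 35, 13, 10 bp

Zra47II sites (CTCGAG) start at positions 21, 34, 44, 108.
Zra47II cuts after base 3 of each site, so after positions 23, 36, 46, 110.
Circular molecule, 4 cuts → 4 fragments:
  24–36 → 13 bp
  37–46 → 10 bp
  47–110 → 64 bp
  111–122 then 1–23 → 12 + 23 = 35 bp
Sorted largest to smallest: 64, 35, 13, 10 bp.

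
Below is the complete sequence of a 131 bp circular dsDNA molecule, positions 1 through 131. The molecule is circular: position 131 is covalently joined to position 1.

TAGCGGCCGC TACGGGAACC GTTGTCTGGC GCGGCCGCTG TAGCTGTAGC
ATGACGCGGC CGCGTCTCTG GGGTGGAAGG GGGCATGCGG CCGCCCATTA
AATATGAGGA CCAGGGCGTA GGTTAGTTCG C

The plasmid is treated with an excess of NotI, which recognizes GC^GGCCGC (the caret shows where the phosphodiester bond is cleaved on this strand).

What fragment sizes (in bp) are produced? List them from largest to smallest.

47, 31, 28, 25 bp

NotI sites (GCGGCCGC) start at positions 3, 31, 56, 87.
NotI cuts after base 2 of each site, so after positions 4, 32, 57, 88.
Circular molecule, 4 cuts → 4 fragments:
  5–32 → 28 bp
  33–57 → 25 bp
  58–88 → 31 bp
  89–131 then 1–4 → 43 + 4 = 47 bp
Sorted largest to smallest: 47, 31, 28, 25 bp.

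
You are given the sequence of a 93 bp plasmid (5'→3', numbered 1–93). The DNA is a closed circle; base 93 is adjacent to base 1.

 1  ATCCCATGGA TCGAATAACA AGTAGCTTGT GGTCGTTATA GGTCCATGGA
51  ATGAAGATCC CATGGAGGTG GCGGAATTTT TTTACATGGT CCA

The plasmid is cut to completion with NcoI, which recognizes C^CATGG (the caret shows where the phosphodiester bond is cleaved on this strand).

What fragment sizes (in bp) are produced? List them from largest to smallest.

NcoI sites (CCATGG) start at positions 4, 44, 60.
NcoI cuts after the first base of each site, so after positions 4, 44, 60.
Circular molecule, 3 cuts → 3 fragments:
  5–44 → 40 bp
  45–60 → 16 bp
  61–93 then 1–4 → 33 + 4 = 37 bp
Sorted largest to smallest: 40, 37, 16 bp.

40, 37, 16 bp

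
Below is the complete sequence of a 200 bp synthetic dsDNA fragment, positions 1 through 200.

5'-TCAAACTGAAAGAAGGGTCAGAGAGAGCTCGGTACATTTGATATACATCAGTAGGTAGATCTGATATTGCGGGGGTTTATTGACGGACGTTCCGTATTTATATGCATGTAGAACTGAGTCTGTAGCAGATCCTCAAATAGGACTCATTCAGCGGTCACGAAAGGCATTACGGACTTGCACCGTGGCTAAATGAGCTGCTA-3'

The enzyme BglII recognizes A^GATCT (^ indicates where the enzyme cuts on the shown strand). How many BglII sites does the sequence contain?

1

AGATCT occurs starting at position 57.
BglII cuts at 1 site.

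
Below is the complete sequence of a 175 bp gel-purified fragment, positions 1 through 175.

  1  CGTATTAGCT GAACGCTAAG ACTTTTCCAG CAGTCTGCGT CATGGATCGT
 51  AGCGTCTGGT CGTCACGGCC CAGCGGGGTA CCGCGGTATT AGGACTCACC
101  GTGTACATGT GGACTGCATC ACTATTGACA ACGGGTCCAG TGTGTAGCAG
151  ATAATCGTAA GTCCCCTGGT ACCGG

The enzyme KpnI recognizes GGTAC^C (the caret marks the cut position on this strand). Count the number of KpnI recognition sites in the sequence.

2

GGTACC occurs starting at positions 77, 168.
KpnI cuts at 2 sites.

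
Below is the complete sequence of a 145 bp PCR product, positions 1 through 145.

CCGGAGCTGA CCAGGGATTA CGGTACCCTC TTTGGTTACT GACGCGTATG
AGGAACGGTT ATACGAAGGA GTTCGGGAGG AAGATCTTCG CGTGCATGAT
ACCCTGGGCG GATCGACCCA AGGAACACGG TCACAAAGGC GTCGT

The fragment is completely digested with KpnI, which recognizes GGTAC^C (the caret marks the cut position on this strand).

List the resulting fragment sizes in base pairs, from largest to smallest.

The KpnI site (GGTACC) starts at position 22.
KpnI cuts after base 5 of each site (before the last base), so after position 26.
Linear molecule, 1 cut → 2 fragments:
  1–26 → 26 bp
  27–145 → 119 bp
Sorted largest to smallest: 119, 26 bp.

119, 26 bp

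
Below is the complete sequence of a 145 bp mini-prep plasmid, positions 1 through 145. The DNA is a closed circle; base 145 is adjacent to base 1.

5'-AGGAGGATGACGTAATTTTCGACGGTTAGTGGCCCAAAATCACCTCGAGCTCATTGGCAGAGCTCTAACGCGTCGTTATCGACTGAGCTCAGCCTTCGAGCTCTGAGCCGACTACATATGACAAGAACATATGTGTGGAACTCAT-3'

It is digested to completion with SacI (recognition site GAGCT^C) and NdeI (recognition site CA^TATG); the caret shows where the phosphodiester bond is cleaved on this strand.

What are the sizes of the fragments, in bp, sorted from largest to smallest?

SacI sites (GAGCTC) start at positions 47, 60, 85, 98.
SacI cuts after base 5 of each site (before the last base), so after positions 51, 64, 89, 102.
NdeI sites (CATATG) start at positions 115, 128.
NdeI cuts after base 2 of each site, so after positions 116, 129.
Combined cut positions: 51, 64, 89, 102, 116, 129.
Circular molecule, 6 cuts → 6 fragments:
  52–64 → 13 bp
  65–89 → 25 bp
  90–102 → 13 bp
  103–116 → 14 bp
  117–129 → 13 bp
  130–145 then 1–51 → 16 + 51 = 67 bp
Sorted largest to smallest: 67, 25, 14, 13, 13, 13 bp.

67, 25, 14, 13, 13, 13 bp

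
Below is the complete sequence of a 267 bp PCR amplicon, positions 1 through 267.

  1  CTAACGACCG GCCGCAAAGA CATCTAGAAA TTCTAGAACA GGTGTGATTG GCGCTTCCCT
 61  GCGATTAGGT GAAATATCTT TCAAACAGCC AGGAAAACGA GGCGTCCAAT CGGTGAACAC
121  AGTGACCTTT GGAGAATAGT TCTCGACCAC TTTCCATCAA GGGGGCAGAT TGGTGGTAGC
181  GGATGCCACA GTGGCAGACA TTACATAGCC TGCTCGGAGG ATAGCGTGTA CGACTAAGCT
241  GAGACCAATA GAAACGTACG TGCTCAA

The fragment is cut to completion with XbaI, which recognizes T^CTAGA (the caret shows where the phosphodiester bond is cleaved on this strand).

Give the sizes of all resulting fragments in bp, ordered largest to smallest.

XbaI sites (TCTAGA) start at positions 23, 32.
XbaI cuts after the first base of each site, so after positions 23, 32.
Linear molecule, 2 cuts → 3 fragments:
  1–23 → 23 bp
  24–32 → 9 bp
  33–267 → 235 bp
Sorted largest to smallest: 235, 23, 9 bp.

235, 23, 9 bp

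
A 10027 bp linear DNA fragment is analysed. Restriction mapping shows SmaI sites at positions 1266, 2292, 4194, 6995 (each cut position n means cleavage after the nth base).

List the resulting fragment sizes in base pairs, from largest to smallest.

Linear molecule, 4 cuts → 5 fragments:
  1266 − 0 = 1266 bp
  2292 − 1266 = 1026 bp
  4194 − 2292 = 1902 bp
  6995 − 4194 = 2801 bp
  10027 − 6995 = 3032 bp
Sorted largest to smallest: 3032, 2801, 1902, 1266, 1026 bp.

3032, 2801, 1902, 1266, 1026 bp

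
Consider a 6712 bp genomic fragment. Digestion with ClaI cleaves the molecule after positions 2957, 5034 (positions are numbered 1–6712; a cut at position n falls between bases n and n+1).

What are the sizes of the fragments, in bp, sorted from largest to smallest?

2957, 2077, 1678 bp

Linear molecule, 2 cuts → 3 fragments:
  2957 − 0 = 2957 bp
  5034 − 2957 = 2077 bp
  6712 − 5034 = 1678 bp
Sorted largest to smallest: 2957, 2077, 1678 bp.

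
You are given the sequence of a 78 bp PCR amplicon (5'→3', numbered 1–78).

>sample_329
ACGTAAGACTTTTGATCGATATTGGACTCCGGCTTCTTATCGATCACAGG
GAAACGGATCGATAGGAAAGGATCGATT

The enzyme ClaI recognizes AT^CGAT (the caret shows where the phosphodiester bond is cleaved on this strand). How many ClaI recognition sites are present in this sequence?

4

ATCGAT occurs starting at positions 15, 39, 58, 72.
ClaI cuts at 4 sites.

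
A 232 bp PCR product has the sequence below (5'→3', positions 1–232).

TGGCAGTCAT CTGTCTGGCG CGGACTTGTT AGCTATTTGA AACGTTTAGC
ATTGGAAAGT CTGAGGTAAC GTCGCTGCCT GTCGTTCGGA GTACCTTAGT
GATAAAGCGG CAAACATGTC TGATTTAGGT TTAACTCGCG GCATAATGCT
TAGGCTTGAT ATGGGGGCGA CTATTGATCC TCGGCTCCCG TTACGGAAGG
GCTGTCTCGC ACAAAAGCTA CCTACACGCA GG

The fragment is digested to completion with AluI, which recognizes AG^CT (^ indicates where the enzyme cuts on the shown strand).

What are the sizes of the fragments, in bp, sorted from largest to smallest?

AluI sites (AGCT) start at positions 31, 216.
AluI cuts after base 2 of each site, so after positions 32, 217.
Linear molecule, 2 cuts → 3 fragments:
  1–32 → 32 bp
  33–217 → 185 bp
  218–232 → 15 bp
Sorted largest to smallest: 185, 32, 15 bp.

185, 32, 15 bp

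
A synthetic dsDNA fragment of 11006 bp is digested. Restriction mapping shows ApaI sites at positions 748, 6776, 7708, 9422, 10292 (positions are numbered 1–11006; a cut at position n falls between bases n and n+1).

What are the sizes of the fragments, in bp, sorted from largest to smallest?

6028, 1714, 932, 870, 748, 714 bp

Linear molecule, 5 cuts → 6 fragments:
  748 − 0 = 748 bp
  6776 − 748 = 6028 bp
  7708 − 6776 = 932 bp
  9422 − 7708 = 1714 bp
  10292 − 9422 = 870 bp
  11006 − 10292 = 714 bp
Sorted largest to smallest: 6028, 1714, 932, 870, 748, 714 bp.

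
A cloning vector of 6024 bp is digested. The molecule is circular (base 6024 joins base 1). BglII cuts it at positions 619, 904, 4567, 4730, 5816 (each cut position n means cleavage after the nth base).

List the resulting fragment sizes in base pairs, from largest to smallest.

3663, 1086, 827, 285, 163 bp

Circular molecule, 5 cuts → 5 fragments:
  904 − 619 = 285 bp
  4567 − 904 = 3663 bp
  4730 − 4567 = 163 bp
  5816 − 4730 = 1086 bp
  wrap: 6024 − 5816 + 619 = 827 bp
Sorted largest to smallest: 3663, 1086, 827, 285, 163 bp.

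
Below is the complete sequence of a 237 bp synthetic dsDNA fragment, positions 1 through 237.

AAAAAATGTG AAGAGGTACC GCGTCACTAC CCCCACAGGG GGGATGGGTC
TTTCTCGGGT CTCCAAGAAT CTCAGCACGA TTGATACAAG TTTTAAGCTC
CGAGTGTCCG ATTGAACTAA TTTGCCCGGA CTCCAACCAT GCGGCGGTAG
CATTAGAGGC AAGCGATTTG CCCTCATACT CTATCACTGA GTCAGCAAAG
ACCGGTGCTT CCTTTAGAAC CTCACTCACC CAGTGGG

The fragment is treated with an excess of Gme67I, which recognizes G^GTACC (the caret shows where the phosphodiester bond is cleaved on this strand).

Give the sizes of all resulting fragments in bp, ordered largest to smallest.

The Gme67I site (GGTACC) starts at position 15.
Gme67I cuts after the first base of each site, so after position 15.
Linear molecule, 1 cut → 2 fragments:
  1–15 → 15 bp
  16–237 → 222 bp
Sorted largest to smallest: 222, 15 bp.

222, 15 bp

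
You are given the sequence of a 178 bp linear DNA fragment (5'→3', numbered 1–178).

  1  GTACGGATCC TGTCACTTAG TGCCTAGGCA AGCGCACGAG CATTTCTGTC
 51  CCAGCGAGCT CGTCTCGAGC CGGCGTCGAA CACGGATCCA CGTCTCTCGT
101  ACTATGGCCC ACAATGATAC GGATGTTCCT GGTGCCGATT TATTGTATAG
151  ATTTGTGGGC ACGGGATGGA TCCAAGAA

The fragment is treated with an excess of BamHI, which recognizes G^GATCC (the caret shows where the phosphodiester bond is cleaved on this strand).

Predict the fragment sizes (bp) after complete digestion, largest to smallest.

BamHI sites (GGATCC) start at positions 5, 84, 168.
BamHI cuts after the first base of each site, so after positions 5, 84, 168.
Linear molecule, 3 cuts → 4 fragments:
  1–5 → 5 bp
  6–84 → 79 bp
  85–168 → 84 bp
  169–178 → 10 bp
Sorted largest to smallest: 84, 79, 10, 5 bp.

84, 79, 10, 5 bp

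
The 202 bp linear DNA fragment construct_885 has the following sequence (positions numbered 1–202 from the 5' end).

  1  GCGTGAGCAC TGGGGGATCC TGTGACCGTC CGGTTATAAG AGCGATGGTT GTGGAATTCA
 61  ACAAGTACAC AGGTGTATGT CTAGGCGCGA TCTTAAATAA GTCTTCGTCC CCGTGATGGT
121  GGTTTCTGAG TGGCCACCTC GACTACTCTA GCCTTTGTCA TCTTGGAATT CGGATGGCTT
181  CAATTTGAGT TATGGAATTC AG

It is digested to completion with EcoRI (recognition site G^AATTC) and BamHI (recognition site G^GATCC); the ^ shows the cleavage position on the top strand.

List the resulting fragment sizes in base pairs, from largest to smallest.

112, 39, 29, 15, 7 bp

EcoRI sites (GAATTC) start at positions 54, 166, 195.
EcoRI cuts after the first base of each site, so after positions 54, 166, 195.
The BamHI site (GGATCC) starts at position 15.
BamHI cuts after the first base of each site, so after position 15.
Combined cut positions: 15, 54, 166, 195.
Linear molecule, 4 cuts → 5 fragments:
  1–15 → 15 bp
  16–54 → 39 bp
  55–166 → 112 bp
  167–195 → 29 bp
  196–202 → 7 bp
Sorted largest to smallest: 112, 39, 29, 15, 7 bp.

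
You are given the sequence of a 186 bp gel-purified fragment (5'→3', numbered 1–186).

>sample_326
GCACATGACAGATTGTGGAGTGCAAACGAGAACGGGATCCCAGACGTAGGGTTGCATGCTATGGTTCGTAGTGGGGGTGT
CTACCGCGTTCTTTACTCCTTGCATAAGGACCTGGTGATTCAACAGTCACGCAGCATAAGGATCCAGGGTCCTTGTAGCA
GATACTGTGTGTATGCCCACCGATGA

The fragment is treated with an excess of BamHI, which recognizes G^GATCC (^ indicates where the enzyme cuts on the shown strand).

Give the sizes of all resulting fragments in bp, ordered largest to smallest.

BamHI sites (GGATCC) start at positions 35, 140.
BamHI cuts after the first base of each site, so after positions 35, 140.
Linear molecule, 2 cuts → 3 fragments:
  1–35 → 35 bp
  36–140 → 105 bp
  141–186 → 46 bp
Sorted largest to smallest: 105, 46, 35 bp.

105, 46, 35 bp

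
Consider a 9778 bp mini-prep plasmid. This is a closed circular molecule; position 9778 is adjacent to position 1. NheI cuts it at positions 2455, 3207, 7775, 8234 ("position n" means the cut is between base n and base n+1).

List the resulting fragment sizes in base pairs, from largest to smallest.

Circular molecule, 4 cuts → 4 fragments:
  3207 − 2455 = 752 bp
  7775 − 3207 = 4568 bp
  8234 − 7775 = 459 bp
  wrap: 9778 − 8234 + 2455 = 3999 bp
Sorted largest to smallest: 4568, 3999, 752, 459 bp.

4568, 3999, 752, 459 bp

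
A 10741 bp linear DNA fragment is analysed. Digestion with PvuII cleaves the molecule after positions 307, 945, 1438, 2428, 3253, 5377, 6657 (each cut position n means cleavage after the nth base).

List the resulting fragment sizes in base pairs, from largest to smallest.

4084, 2124, 1280, 990, 825, 638, 493, 307 bp

Linear molecule, 7 cuts → 8 fragments:
  307 − 0 = 307 bp
  945 − 307 = 638 bp
  1438 − 945 = 493 bp
  2428 − 1438 = 990 bp
  3253 − 2428 = 825 bp
  5377 − 3253 = 2124 bp
  6657 − 5377 = 1280 bp
  10741 − 6657 = 4084 bp
Sorted largest to smallest: 4084, 2124, 1280, 990, 825, 638, 493, 307 bp.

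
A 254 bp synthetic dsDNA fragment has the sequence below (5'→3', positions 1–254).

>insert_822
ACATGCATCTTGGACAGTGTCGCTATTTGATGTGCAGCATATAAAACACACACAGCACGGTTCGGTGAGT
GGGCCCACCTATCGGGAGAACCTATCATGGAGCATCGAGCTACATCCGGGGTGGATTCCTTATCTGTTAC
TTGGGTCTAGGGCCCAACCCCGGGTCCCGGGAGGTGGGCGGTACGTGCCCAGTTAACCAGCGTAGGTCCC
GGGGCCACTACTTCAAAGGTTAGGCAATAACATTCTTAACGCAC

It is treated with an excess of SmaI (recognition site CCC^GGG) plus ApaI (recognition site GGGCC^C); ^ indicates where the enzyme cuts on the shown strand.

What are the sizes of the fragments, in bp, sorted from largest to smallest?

79, 75, 44, 42, 7, 7 bp

SmaI sites (CCCGGG) start at positions 159, 166, 208.
SmaI cuts after base 3 of each site, so after positions 161, 168, 210.
ApaI sites (GGGCCC) start at positions 71, 150.
ApaI cuts after base 5 of each site (before the last base), so after positions 75, 154.
Combined cut positions: 75, 154, 161, 168, 210.
Linear molecule, 5 cuts → 6 fragments:
  1–75 → 75 bp
  76–154 → 79 bp
  155–161 → 7 bp
  162–168 → 7 bp
  169–210 → 42 bp
  211–254 → 44 bp
Sorted largest to smallest: 79, 75, 44, 42, 7, 7 bp.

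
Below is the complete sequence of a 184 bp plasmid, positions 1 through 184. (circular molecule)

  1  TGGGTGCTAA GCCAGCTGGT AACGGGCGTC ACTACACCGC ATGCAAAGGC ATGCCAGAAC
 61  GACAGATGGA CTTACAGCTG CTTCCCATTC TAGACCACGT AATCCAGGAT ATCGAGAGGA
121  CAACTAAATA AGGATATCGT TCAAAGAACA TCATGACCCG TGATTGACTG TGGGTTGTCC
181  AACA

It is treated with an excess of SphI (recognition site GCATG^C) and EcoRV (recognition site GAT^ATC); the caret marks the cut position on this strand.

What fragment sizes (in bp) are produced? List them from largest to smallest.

92, 57, 25, 10 bp

SphI sites (GCATGC) start at positions 39, 49.
SphI cuts after base 5 of each site (before the last base), so after positions 43, 53.
EcoRV sites (GATATC) start at positions 108, 133.
EcoRV cuts after base 3 of each site, so after positions 110, 135.
Combined cut positions: 43, 53, 110, 135.
Circular molecule, 4 cuts → 4 fragments:
  44–53 → 10 bp
  54–110 → 57 bp
  111–135 → 25 bp
  136–184 then 1–43 → 49 + 43 = 92 bp
Sorted largest to smallest: 92, 57, 25, 10 bp.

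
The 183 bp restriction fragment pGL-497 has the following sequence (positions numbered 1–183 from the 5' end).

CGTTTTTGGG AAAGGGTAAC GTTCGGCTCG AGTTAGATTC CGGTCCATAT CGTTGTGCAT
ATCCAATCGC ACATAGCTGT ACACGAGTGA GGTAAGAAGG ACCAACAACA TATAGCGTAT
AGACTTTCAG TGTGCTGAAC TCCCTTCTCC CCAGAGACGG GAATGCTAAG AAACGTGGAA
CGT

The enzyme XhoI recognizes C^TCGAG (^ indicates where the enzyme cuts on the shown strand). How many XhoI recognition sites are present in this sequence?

CTCGAG occurs starting at position 27.
XhoI cuts at 1 site.

1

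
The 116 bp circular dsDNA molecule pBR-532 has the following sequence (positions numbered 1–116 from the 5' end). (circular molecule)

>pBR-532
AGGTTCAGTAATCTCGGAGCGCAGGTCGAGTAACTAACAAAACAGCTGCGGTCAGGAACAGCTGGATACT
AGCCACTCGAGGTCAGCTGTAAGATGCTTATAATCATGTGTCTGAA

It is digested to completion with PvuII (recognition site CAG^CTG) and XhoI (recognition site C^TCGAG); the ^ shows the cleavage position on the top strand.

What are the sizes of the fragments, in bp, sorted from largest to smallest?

PvuII sites (CAGCTG) start at positions 43, 59, 84.
PvuII cuts after base 3 of each site, so after positions 45, 61, 86.
The XhoI site (CTCGAG) starts at position 76.
XhoI cuts after the first base of each site, so after position 76.
Combined cut positions: 45, 61, 76, 86.
Circular molecule, 4 cuts → 4 fragments:
  46–61 → 16 bp
  62–76 → 15 bp
  77–86 → 10 bp
  87–116 then 1–45 → 30 + 45 = 75 bp
Sorted largest to smallest: 75, 16, 15, 10 bp.

75, 16, 15, 10 bp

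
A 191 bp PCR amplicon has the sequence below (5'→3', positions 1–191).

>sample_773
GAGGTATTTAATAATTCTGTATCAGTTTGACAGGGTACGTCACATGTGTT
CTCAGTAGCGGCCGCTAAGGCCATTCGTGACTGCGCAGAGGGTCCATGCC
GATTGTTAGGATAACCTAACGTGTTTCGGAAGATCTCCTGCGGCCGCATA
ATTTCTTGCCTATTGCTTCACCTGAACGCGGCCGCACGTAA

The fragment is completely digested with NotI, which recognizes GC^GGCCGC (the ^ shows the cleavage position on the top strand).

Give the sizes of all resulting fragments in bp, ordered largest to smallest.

NotI sites (GCGGCCGC) start at positions 58, 140, 178.
NotI cuts after base 2 of each site, so after positions 59, 141, 179.
Linear molecule, 3 cuts → 4 fragments:
  1–59 → 59 bp
  60–141 → 82 bp
  142–179 → 38 bp
  180–191 → 12 bp
Sorted largest to smallest: 82, 59, 38, 12 bp.

82, 59, 38, 12 bp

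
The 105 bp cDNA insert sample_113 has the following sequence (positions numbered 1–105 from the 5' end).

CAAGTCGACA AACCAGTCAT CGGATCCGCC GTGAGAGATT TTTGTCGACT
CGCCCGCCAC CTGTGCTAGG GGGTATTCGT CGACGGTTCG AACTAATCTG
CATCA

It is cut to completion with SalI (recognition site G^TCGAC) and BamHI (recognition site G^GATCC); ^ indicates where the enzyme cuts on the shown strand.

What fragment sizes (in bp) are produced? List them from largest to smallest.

SalI sites (GTCGAC) start at positions 4, 44, 79.
SalI cuts after the first base of each site, so after positions 4, 44, 79.
The BamHI site (GGATCC) starts at position 22.
BamHI cuts after the first base of each site, so after position 22.
Combined cut positions: 4, 22, 44, 79.
Linear molecule, 4 cuts → 5 fragments:
  1–4 → 4 bp
  5–22 → 18 bp
  23–44 → 22 bp
  45–79 → 35 bp
  80–105 → 26 bp
Sorted largest to smallest: 35, 26, 22, 18, 4 bp.

35, 26, 22, 18, 4 bp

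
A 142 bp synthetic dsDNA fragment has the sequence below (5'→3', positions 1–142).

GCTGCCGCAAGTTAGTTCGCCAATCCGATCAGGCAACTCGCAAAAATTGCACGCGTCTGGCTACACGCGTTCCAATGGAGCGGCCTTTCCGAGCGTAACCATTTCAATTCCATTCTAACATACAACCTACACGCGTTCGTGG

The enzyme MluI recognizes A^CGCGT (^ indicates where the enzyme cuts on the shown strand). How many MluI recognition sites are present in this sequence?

3

ACGCGT occurs starting at positions 51, 65, 131.
MluI cuts at 3 sites.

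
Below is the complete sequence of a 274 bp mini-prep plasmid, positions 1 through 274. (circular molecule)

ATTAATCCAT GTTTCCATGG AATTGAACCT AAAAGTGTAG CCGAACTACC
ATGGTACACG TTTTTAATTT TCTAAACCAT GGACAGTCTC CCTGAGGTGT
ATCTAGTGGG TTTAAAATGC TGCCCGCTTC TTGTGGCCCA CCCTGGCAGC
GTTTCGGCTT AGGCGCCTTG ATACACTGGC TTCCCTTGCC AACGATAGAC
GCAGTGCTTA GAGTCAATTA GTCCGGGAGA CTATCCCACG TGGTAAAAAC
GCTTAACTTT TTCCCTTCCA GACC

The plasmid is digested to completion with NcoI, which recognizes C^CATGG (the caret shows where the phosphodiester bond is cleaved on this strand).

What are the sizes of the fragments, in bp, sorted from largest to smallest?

212, 34, 28 bp

NcoI sites (CCATGG) start at positions 15, 49, 77.
NcoI cuts after the first base of each site, so after positions 15, 49, 77.
Circular molecule, 3 cuts → 3 fragments:
  16–49 → 34 bp
  50–77 → 28 bp
  78–274 then 1–15 → 197 + 15 = 212 bp
Sorted largest to smallest: 212, 34, 28 bp.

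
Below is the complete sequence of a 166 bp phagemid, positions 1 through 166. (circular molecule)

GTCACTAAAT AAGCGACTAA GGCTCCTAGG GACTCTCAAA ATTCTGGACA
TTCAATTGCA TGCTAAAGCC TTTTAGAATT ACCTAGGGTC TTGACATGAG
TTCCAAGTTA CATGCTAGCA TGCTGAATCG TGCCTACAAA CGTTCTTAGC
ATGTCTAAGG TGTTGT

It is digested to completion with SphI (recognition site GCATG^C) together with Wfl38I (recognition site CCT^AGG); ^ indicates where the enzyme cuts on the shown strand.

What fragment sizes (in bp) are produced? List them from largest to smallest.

71, 38, 35, 22 bp

SphI sites (GCATGC) start at positions 58, 118.
SphI cuts after base 5 of each site (before the last base), so after positions 62, 122.
Wfl38I sites (CCTAGG) start at positions 25, 82.
Wfl38I cuts after base 3 of each site, so after positions 27, 84.
Combined cut positions: 27, 62, 84, 122.
Circular molecule, 4 cuts → 4 fragments:
  28–62 → 35 bp
  63–84 → 22 bp
  85–122 → 38 bp
  123–166 then 1–27 → 44 + 27 = 71 bp
Sorted largest to smallest: 71, 38, 35, 22 bp.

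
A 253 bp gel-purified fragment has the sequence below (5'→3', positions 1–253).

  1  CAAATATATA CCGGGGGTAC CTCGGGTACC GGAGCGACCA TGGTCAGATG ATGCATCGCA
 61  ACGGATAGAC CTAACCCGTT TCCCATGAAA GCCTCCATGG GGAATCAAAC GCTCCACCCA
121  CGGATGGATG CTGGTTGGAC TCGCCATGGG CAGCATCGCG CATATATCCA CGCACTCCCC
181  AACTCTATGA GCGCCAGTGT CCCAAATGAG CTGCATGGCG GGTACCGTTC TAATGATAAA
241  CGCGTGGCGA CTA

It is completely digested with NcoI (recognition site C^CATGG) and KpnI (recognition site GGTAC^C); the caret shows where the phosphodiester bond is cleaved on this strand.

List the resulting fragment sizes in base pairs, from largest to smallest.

NcoI sites (CCATGG) start at positions 38, 95, 144.
NcoI cuts after the first base of each site, so after positions 38, 95, 144.
KpnI sites (GGTACC) start at positions 16, 25, 221.
KpnI cuts after base 5 of each site (before the last base), so after positions 20, 29, 225.
Combined cut positions: 20, 29, 38, 95, 144, 225.
Linear molecule, 6 cuts → 7 fragments:
  1–20 → 20 bp
  21–29 → 9 bp
  30–38 → 9 bp
  39–95 → 57 bp
  96–144 → 49 bp
  145–225 → 81 bp
  226–253 → 28 bp
Sorted largest to smallest: 81, 57, 49, 28, 20, 9, 9 bp.

81, 57, 49, 28, 20, 9, 9 bp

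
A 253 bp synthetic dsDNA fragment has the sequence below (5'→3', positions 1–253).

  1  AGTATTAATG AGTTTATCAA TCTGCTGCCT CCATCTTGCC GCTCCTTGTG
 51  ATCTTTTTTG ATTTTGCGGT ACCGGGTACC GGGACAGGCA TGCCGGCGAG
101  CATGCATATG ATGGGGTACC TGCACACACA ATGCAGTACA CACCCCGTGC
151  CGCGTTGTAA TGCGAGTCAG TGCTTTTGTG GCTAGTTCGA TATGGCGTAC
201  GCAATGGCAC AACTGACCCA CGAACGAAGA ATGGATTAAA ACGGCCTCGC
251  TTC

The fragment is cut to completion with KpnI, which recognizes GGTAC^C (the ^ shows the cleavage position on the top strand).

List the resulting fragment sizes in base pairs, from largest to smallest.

KpnI sites (GGTACC) start at positions 68, 75, 115.
KpnI cuts after base 5 of each site (before the last base), so after positions 72, 79, 119.
Linear molecule, 3 cuts → 4 fragments:
  1–72 → 72 bp
  73–79 → 7 bp
  80–119 → 40 bp
  120–253 → 134 bp
Sorted largest to smallest: 134, 72, 40, 7 bp.

134, 72, 40, 7 bp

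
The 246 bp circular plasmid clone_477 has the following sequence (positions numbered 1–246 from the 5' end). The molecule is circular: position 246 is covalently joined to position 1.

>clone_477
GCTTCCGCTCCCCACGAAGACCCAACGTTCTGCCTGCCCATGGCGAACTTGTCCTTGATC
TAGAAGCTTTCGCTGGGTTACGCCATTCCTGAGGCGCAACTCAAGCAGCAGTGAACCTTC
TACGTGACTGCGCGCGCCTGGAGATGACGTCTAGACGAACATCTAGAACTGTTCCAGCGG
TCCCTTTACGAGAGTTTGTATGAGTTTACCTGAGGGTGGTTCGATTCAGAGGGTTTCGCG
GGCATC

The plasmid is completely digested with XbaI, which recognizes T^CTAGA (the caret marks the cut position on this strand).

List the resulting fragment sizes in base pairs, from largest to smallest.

XbaI sites (TCTAGA) start at positions 59, 150, 162.
XbaI cuts after the first base of each site, so after positions 59, 150, 162.
Circular molecule, 3 cuts → 3 fragments:
  60–150 → 91 bp
  151–162 → 12 bp
  163–246 then 1–59 → 84 + 59 = 143 bp
Sorted largest to smallest: 143, 91, 12 bp.

143, 91, 12 bp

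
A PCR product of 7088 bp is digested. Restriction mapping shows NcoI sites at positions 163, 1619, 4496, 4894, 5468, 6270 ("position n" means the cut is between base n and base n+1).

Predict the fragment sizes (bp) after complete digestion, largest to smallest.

Linear molecule, 6 cuts → 7 fragments:
  163 − 0 = 163 bp
  1619 − 163 = 1456 bp
  4496 − 1619 = 2877 bp
  4894 − 4496 = 398 bp
  5468 − 4894 = 574 bp
  6270 − 5468 = 802 bp
  7088 − 6270 = 818 bp
Sorted largest to smallest: 2877, 1456, 818, 802, 574, 398, 163 bp.

2877, 1456, 818, 802, 574, 398, 163 bp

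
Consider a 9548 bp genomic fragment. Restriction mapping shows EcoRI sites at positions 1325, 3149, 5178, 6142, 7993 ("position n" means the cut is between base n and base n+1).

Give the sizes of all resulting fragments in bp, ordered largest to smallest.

2029, 1851, 1824, 1555, 1325, 964 bp

Linear molecule, 5 cuts → 6 fragments:
  1325 − 0 = 1325 bp
  3149 − 1325 = 1824 bp
  5178 − 3149 = 2029 bp
  6142 − 5178 = 964 bp
  7993 − 6142 = 1851 bp
  9548 − 7993 = 1555 bp
Sorted largest to smallest: 2029, 1851, 1824, 1555, 1325, 964 bp.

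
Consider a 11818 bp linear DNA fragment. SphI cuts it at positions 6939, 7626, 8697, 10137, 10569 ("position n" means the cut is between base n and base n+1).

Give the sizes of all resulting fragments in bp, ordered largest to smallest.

Linear molecule, 5 cuts → 6 fragments:
  6939 − 0 = 6939 bp
  7626 − 6939 = 687 bp
  8697 − 7626 = 1071 bp
  10137 − 8697 = 1440 bp
  10569 − 10137 = 432 bp
  11818 − 10569 = 1249 bp
Sorted largest to smallest: 6939, 1440, 1249, 1071, 687, 432 bp.

6939, 1440, 1249, 1071, 687, 432 bp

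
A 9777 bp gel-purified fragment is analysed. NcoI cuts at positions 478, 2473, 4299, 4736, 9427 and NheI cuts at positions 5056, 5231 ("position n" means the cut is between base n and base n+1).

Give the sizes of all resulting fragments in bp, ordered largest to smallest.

Combined cut positions (sorted): 478, 2473, 4299, 4736, 5056, 5231, 9427.
Linear molecule, 7 cuts → 8 fragments:
  478 − 0 = 478 bp
  2473 − 478 = 1995 bp
  4299 − 2473 = 1826 bp
  4736 − 4299 = 437 bp
  5056 − 4736 = 320 bp
  5231 − 5056 = 175 bp
  9427 − 5231 = 4196 bp
  9777 − 9427 = 350 bp
Sorted largest to smallest: 4196, 1995, 1826, 478, 437, 350, 320, 175 bp.

4196, 1995, 1826, 478, 437, 350, 320, 175 bp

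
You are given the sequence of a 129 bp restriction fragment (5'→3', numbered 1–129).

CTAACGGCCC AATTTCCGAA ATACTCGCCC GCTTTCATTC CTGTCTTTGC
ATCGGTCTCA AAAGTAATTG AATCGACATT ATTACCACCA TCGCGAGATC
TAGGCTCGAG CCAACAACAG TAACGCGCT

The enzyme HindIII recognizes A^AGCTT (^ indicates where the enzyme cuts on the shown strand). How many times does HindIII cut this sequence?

No occurrence of AAGCTT is present in the sequence.
HindIII does not cut: 0 sites.

0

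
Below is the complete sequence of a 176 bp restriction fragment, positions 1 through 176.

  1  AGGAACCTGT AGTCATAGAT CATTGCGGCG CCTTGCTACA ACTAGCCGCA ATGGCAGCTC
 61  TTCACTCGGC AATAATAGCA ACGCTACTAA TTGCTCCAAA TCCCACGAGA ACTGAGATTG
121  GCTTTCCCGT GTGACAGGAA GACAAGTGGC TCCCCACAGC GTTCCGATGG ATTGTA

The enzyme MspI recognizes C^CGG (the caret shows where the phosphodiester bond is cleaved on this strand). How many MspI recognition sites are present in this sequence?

No occurrence of CCGG is present in the sequence.
MspI does not cut: 0 sites.

0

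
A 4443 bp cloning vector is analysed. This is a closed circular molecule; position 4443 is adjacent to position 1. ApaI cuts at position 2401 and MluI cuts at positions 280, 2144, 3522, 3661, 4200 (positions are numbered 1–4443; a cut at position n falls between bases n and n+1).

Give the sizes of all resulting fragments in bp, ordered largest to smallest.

1864, 1121, 539, 523, 257, 139 bp

Combined cut positions (sorted): 280, 2144, 2401, 3522, 3661, 4200.
Circular molecule, 6 cuts → 6 fragments:
  2144 − 280 = 1864 bp
  2401 − 2144 = 257 bp
  3522 − 2401 = 1121 bp
  3661 − 3522 = 139 bp
  4200 − 3661 = 539 bp
  wrap: 4443 − 4200 + 280 = 523 bp
Sorted largest to smallest: 1864, 1121, 539, 523, 257, 139 bp.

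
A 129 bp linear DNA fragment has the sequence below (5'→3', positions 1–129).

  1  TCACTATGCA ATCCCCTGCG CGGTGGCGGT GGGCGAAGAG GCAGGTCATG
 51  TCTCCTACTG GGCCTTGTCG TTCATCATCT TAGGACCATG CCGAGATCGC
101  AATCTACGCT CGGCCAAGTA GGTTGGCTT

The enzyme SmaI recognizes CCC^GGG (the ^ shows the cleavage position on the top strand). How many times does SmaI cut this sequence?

No occurrence of CCCGGG is present in the sequence.
SmaI does not cut: 0 sites.

0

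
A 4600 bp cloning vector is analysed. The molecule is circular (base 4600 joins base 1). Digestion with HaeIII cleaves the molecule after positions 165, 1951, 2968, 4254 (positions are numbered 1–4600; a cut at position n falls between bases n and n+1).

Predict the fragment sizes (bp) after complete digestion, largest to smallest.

Circular molecule, 4 cuts → 4 fragments:
  1951 − 165 = 1786 bp
  2968 − 1951 = 1017 bp
  4254 − 2968 = 1286 bp
  wrap: 4600 − 4254 + 165 = 511 bp
Sorted largest to smallest: 1786, 1286, 1017, 511 bp.

1786, 1286, 1017, 511 bp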